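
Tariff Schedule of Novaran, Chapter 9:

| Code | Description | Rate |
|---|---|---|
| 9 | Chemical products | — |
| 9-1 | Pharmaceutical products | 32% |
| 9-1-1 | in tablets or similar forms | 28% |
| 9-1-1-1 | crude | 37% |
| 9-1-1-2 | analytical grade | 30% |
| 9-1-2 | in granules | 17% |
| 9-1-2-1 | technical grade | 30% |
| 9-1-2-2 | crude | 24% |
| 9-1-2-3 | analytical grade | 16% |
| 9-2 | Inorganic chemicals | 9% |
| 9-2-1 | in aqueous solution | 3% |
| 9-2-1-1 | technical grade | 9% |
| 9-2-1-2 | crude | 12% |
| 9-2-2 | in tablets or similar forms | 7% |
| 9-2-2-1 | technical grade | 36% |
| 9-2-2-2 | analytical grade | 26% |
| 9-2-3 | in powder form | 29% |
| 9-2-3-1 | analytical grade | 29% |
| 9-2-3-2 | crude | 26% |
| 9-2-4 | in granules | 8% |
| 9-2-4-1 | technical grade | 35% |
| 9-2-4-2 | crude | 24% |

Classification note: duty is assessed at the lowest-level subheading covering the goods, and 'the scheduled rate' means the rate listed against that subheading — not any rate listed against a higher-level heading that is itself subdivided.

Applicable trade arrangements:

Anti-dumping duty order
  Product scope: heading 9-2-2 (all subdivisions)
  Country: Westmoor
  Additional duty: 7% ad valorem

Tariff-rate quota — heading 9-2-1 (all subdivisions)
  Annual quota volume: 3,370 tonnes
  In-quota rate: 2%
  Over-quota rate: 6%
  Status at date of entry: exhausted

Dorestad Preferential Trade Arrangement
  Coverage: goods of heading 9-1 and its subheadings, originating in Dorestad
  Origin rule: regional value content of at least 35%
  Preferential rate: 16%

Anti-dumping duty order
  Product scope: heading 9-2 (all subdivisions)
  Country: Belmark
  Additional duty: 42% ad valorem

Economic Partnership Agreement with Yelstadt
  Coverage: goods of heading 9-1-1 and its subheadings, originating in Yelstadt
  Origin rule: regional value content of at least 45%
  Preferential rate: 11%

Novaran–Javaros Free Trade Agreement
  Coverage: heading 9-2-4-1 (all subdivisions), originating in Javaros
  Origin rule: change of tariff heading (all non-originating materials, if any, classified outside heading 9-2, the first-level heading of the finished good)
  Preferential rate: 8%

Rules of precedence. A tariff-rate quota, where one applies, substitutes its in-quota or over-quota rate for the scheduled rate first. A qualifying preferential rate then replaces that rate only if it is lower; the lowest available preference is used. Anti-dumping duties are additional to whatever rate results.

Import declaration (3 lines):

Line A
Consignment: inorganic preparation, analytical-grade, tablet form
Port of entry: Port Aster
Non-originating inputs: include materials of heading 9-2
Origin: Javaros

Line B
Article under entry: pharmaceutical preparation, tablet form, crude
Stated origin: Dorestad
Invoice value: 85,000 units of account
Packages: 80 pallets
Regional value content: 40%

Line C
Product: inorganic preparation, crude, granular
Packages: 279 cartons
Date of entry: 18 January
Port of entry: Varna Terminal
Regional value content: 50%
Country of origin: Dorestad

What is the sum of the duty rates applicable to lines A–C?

66%

Line A: inorganic → 9-2; tablet form → 9-2-2; analytical-grade → 9-2-2-2. Scheduled 26%. Javaros agreement on 9-2-4-1: 9-2-2-2 not covered. → 26%.
Line B: pharmaceutical → 9-1; tablet form → 9-1-1; crude → 9-1-1-1. Scheduled 37%. Dorestad agreement on 9-1: RVC ≥ 35% → 16% available; preferential 16%. → 16%.
Line C: inorganic → 9-2; granular → 9-2-4; crude → 9-2-4-2. Scheduled 24%. Dorestad agreement on 9-1: 9-2-4-2 not covered. → 24%.
Sum: 26% + 16% + 24% = 66%.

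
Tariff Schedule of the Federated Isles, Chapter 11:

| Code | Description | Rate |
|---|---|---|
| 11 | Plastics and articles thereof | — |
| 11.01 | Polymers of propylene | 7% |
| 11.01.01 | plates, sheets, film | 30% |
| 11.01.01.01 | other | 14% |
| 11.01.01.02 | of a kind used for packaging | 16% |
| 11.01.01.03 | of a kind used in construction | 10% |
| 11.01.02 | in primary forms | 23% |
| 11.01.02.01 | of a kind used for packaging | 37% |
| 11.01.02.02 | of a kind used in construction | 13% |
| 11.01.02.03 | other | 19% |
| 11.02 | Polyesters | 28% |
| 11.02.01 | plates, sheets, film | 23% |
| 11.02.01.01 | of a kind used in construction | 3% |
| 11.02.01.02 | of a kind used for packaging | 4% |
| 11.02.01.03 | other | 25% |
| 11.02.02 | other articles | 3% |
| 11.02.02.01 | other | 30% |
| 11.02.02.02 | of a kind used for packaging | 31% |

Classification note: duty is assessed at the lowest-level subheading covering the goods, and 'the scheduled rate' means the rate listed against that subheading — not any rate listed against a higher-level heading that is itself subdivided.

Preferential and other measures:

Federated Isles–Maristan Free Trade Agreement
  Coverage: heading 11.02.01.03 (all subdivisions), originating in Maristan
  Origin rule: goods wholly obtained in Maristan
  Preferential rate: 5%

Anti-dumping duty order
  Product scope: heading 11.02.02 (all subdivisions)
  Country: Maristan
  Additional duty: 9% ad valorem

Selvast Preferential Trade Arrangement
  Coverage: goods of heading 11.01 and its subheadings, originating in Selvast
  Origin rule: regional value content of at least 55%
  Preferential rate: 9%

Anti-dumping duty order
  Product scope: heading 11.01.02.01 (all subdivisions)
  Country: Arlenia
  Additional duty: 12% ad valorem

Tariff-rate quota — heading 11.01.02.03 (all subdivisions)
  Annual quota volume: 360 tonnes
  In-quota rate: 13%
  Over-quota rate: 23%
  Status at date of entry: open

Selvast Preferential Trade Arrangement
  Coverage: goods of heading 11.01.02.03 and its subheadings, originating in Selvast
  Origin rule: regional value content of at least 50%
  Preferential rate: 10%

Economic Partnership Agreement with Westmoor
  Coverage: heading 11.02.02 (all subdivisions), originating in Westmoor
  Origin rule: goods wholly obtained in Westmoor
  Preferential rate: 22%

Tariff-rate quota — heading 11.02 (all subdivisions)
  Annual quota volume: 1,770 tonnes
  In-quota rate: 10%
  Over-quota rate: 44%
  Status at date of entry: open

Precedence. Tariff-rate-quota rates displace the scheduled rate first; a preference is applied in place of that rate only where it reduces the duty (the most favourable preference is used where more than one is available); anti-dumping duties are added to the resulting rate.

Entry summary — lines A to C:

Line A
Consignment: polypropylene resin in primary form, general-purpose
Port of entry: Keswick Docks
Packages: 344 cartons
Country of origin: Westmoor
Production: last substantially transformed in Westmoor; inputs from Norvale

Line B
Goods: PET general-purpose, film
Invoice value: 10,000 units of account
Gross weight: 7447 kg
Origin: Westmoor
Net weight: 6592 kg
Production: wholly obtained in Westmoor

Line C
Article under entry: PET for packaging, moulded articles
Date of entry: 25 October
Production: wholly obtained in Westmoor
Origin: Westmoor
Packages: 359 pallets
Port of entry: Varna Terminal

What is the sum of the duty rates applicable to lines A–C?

33%

Line A: polypropylene → 11.01; resin in primary form → 11.01.02; general-purpose → 11.01.02.03. Scheduled 19%. quota on 11.01.02.03 open → in-quota 13%; Westmoor agreement on 11.02.02: 11.01.02.03 not covered. → 13%.
Line B: PET → 11.02; film → 11.02.01; general-purpose → 11.02.01.03. Scheduled 25%. quota on 11.02 open → in-quota 10%; Westmoor agreement on 11.02.02: 11.02.01.03 not covered. → 10%.
Line C: PET → 11.02; moulded articles → 11.02.02; for packaging → 11.02.02.02. Scheduled 31%. quota on 11.02 open → in-quota 10%; Westmoor agreement on 11.02.02: wholly obtained → 22% available; preference 22% not lower than 10% → no reduction. → 10%.
Sum: 13% + 10% + 10% = 33%.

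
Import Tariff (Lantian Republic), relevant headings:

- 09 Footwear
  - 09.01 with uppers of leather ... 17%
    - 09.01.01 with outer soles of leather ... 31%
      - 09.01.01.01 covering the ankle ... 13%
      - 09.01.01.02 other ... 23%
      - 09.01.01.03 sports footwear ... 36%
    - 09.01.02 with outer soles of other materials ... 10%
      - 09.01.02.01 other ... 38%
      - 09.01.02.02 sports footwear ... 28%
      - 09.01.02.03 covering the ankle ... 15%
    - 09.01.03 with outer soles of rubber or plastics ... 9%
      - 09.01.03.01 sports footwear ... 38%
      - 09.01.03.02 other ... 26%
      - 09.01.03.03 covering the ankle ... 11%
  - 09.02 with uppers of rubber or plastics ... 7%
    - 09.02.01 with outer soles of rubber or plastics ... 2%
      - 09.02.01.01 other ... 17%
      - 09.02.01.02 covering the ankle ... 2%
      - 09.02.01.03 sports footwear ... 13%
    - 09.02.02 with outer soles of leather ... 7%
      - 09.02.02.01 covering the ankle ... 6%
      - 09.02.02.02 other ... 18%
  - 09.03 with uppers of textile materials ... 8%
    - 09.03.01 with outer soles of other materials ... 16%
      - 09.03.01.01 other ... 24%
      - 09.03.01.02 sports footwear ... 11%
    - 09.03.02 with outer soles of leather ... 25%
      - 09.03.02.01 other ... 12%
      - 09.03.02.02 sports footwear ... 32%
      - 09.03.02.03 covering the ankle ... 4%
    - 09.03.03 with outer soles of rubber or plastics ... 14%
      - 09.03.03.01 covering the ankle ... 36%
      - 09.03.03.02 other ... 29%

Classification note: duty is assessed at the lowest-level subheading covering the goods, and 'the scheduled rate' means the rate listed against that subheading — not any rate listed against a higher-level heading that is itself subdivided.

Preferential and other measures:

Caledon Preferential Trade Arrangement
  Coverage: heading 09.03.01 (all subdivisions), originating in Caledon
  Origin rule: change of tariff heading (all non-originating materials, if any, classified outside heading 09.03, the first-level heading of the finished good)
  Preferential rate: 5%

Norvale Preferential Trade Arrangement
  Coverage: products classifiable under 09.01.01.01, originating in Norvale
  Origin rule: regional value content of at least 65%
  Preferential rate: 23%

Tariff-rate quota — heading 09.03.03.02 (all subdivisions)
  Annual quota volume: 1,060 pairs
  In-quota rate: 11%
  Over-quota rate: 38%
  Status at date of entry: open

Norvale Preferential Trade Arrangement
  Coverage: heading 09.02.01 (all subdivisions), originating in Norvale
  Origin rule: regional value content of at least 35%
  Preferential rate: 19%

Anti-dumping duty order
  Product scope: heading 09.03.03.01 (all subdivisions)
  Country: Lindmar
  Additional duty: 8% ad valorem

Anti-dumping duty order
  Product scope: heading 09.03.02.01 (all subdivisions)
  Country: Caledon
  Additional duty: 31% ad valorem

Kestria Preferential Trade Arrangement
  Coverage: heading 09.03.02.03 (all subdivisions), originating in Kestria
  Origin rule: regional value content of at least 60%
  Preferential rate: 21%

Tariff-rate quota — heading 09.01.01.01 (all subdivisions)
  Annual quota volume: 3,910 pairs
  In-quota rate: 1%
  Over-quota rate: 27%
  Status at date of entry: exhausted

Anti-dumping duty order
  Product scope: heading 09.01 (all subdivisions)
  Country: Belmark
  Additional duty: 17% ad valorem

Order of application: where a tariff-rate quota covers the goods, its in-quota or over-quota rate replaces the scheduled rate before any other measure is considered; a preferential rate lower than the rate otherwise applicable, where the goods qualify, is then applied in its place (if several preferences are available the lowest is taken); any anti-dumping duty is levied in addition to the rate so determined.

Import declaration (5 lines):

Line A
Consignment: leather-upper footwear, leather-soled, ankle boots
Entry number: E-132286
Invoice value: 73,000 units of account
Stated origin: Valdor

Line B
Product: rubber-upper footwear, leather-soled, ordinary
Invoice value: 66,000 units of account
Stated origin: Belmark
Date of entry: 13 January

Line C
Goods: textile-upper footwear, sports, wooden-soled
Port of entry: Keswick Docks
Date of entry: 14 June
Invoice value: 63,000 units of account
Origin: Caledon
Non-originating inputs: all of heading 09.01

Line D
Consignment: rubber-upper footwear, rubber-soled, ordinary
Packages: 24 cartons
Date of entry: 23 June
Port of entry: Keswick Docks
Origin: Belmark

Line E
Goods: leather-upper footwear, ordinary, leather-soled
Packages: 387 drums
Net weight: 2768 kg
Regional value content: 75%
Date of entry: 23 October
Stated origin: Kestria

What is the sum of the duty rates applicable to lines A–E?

90%

Line A: leather-upper → 09.01; leather-soled → 09.01.01; ankle boots → 09.01.01.01. Scheduled 13%. quota on 09.01.01.01 exhausted → over-quota 27%. → 27%.
Line B: rubber-upper → 09.02; leather-soled → 09.02.02; ordinary → 09.02.02.02. Scheduled 18%. No special measure applies. → 18%.
Line C: textile-upper → 09.03; wooden-soled → 09.03.01; sports → 09.03.01.02. Scheduled 11%. Caledon agreement on 09.03.01: CTH met → 5% available; preferential 5%. → 5%.
Line D: rubber-upper → 09.02; rubber-soled → 09.02.01; ordinary → 09.02.01.01. Scheduled 17%. No special measure applies. → 17%.
Line E: leather-upper → 09.01; leather-soled → 09.01.01; ordinary → 09.01.01.02. Scheduled 23%. Kestria agreement on 09.03.02.03: 09.01.01.02 not covered. → 23%.
Sum: 27% + 18% + 5% + 17% + 23% = 90%.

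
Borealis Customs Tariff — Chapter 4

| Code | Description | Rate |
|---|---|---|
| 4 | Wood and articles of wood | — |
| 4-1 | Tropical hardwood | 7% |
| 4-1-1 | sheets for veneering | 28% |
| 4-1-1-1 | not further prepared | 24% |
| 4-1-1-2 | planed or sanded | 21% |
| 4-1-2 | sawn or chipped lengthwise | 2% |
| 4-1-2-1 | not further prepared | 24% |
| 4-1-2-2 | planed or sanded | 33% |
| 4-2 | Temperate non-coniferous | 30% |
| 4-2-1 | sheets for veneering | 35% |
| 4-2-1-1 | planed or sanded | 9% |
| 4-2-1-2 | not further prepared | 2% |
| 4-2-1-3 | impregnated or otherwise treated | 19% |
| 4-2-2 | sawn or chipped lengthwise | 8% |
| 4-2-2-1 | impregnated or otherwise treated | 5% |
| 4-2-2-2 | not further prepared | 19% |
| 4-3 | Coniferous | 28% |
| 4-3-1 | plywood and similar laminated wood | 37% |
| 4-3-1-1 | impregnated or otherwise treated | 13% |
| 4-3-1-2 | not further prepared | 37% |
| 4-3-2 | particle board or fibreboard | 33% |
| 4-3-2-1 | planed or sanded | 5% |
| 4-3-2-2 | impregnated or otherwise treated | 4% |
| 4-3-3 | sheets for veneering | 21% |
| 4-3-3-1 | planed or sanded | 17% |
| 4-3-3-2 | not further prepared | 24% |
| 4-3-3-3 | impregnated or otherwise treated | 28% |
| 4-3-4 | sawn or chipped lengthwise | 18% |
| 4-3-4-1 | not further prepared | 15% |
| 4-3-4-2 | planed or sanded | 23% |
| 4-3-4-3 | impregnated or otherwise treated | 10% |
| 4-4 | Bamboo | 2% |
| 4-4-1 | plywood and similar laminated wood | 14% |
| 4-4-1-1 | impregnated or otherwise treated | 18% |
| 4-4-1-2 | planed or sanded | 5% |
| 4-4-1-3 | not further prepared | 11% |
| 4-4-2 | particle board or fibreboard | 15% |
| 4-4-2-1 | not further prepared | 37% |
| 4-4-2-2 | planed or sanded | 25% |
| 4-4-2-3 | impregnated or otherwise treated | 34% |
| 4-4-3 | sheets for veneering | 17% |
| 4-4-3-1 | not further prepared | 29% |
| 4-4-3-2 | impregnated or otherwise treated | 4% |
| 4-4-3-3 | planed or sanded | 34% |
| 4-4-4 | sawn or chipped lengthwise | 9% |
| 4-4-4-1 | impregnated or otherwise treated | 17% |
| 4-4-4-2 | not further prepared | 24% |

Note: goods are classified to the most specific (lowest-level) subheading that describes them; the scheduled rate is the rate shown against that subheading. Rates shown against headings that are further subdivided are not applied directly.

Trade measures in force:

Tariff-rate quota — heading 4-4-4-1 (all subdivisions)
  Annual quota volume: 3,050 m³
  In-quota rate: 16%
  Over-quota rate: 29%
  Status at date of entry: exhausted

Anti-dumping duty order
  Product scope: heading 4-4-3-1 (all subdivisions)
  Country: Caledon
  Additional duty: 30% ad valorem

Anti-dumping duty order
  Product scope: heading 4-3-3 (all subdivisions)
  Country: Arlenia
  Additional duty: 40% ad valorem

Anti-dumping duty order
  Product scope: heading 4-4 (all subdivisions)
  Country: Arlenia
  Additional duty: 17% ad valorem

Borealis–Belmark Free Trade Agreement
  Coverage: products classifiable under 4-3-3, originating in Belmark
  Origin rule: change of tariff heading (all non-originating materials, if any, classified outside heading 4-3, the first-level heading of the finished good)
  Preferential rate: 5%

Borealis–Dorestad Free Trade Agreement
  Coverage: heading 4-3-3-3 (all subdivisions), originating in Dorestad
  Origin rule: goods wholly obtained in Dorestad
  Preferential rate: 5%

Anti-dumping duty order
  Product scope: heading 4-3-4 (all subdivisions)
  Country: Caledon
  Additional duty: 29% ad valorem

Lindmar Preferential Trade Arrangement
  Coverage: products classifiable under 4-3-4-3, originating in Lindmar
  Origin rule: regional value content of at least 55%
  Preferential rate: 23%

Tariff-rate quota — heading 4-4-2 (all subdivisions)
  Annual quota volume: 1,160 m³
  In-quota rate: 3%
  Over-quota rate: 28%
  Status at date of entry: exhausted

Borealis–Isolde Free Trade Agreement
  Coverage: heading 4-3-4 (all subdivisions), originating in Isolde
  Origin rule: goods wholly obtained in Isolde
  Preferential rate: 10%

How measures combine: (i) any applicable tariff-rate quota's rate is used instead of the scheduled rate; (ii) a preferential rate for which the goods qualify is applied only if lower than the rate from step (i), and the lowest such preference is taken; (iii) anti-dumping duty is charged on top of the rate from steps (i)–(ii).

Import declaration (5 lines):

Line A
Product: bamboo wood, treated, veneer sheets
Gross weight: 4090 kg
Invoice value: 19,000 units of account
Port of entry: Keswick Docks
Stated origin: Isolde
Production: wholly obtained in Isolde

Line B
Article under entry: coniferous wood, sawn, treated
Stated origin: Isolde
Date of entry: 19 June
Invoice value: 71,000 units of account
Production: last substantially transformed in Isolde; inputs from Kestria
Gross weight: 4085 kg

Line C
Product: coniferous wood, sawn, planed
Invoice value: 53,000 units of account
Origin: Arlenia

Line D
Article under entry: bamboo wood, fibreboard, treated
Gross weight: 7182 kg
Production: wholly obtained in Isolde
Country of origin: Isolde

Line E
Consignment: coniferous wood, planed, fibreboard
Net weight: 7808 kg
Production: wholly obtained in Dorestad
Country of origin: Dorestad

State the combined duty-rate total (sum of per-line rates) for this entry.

Line A: bamboo → 4-4; veneer sheets → 4-4-3; treated → 4-4-3-2. Scheduled 4%. Isolde agreement on 4-3-4: 4-4-3-2 not covered. → 4%.
Line B: coniferous → 4-3; sawn → 4-3-4; treated → 4-3-4-3. Scheduled 10%. Isolde agreement on 4-3-4: not wholly obtained. → 10%.
Line C: coniferous → 4-3; sawn → 4-3-4; planed → 4-3-4-2. Scheduled 23%. No special measure applies. → 23%.
Line D: bamboo → 4-4; fibreboard → 4-4-2; treated → 4-4-2-3. Scheduled 34%. quota on 4-4-2 exhausted → over-quota 28%; Isolde agreement on 4-3-4: 4-4-2-3 not covered. → 28%.
Line E: coniferous → 4-3; fibreboard → 4-3-2; planed → 4-3-2-1. Scheduled 5%. Dorestad agreement on 4-3-3-3: 4-3-2-1 not covered. → 5%.
Sum: 4% + 10% + 23% + 28% + 5% = 70%.

70%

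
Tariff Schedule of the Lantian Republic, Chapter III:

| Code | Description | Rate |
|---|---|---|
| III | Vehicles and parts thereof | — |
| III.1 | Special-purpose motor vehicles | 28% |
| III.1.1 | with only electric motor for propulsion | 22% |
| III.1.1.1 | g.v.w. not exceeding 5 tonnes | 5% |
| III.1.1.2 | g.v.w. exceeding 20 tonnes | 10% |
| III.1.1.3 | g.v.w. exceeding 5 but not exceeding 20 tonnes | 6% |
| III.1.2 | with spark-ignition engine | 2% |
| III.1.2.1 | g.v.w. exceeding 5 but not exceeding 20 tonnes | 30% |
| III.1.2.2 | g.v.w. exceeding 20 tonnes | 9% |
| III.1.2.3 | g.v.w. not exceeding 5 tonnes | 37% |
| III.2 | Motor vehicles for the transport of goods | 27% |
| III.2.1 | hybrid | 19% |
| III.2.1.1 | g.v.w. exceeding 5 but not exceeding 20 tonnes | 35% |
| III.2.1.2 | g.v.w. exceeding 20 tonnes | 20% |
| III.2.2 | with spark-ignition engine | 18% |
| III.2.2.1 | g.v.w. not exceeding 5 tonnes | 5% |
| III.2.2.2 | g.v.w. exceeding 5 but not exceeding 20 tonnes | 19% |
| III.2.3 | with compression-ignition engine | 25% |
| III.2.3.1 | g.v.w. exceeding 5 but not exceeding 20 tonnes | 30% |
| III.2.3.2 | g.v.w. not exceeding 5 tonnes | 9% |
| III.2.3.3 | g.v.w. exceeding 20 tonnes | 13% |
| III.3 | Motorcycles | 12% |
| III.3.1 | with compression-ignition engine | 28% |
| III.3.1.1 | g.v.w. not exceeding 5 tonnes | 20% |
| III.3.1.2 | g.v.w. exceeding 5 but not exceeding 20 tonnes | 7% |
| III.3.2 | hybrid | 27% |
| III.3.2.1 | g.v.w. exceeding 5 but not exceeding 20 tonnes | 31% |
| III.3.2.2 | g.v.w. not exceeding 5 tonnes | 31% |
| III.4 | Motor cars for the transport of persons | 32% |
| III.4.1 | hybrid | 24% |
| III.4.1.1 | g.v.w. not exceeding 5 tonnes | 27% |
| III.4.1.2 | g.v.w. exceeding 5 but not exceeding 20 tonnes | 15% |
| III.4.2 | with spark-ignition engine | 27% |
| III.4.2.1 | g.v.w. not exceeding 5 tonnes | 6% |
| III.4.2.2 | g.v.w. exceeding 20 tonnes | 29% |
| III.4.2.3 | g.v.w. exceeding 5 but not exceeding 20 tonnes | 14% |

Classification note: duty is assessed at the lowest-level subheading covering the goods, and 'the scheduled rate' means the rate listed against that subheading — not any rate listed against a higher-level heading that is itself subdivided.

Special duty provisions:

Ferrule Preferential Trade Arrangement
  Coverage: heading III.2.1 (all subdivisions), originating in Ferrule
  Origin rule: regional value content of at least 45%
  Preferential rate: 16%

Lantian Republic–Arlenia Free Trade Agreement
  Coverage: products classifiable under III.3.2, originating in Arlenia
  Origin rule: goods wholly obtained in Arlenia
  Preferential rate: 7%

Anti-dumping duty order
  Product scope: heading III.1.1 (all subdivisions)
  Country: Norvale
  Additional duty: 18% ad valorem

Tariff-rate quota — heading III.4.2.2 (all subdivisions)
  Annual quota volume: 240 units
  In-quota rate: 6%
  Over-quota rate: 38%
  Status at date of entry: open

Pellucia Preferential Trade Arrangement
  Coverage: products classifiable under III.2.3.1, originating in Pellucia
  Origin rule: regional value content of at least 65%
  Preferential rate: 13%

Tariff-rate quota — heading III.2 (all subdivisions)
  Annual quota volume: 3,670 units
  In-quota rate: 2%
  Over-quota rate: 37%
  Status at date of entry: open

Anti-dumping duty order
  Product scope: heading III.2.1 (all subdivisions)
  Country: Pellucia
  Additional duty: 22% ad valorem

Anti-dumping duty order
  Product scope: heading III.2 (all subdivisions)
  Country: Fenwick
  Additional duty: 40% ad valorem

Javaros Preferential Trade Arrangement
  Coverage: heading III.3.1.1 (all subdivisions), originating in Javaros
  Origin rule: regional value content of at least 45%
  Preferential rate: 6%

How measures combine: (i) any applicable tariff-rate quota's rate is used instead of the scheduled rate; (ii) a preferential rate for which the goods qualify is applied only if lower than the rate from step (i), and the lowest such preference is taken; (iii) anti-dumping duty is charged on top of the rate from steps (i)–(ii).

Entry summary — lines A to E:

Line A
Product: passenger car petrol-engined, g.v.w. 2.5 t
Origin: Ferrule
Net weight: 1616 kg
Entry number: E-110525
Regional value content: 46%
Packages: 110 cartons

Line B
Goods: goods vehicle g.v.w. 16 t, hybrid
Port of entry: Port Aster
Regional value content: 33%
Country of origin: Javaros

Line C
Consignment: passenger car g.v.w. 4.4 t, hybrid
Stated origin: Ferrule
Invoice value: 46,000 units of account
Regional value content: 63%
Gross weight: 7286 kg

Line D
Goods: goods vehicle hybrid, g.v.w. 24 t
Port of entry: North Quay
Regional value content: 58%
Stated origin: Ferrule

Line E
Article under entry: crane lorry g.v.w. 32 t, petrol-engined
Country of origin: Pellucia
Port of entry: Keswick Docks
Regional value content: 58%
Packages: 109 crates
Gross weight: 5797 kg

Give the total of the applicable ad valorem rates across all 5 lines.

Line A: passenger car → III.4; petrol-engined → III.4.2; g.v.w. 2.5 t → III.4.2.1. Scheduled 6%. Ferrule agreement on III.2.1: III.4.2.1 not covered. → 6%.
Line B: goods vehicle → III.2; hybrid → III.2.1; g.v.w. 16 t → III.2.1.1. Scheduled 35%. quota on III.2 open → in-quota 2%; Javaros agreement on III.3.1.1: III.2.1.1 not covered. → 2%.
Line C: passenger car → III.4; hybrid → III.4.1; g.v.w. 4.4 t → III.4.1.1. Scheduled 27%. Ferrule agreement on III.2.1: III.4.1.1 not covered. → 27%.
Line D: goods vehicle → III.2; hybrid → III.2.1; g.v.w. 24 t → III.2.1.2. Scheduled 20%. quota on III.2 open → in-quota 2%; Ferrule agreement on III.2.1: RVC ≥ 45% → 16% available; preference 16% not lower than 2% → no reduction. → 2%.
Line E: crane lorry → III.1; petrol-engined → III.1.2; g.v.w. 32 t → III.1.2.2. Scheduled 9%. Pellucia agreement on III.2.3.1: III.1.2.2 not covered. → 9%.
Sum: 6% + 2% + 27% + 2% + 9% = 46%.

46%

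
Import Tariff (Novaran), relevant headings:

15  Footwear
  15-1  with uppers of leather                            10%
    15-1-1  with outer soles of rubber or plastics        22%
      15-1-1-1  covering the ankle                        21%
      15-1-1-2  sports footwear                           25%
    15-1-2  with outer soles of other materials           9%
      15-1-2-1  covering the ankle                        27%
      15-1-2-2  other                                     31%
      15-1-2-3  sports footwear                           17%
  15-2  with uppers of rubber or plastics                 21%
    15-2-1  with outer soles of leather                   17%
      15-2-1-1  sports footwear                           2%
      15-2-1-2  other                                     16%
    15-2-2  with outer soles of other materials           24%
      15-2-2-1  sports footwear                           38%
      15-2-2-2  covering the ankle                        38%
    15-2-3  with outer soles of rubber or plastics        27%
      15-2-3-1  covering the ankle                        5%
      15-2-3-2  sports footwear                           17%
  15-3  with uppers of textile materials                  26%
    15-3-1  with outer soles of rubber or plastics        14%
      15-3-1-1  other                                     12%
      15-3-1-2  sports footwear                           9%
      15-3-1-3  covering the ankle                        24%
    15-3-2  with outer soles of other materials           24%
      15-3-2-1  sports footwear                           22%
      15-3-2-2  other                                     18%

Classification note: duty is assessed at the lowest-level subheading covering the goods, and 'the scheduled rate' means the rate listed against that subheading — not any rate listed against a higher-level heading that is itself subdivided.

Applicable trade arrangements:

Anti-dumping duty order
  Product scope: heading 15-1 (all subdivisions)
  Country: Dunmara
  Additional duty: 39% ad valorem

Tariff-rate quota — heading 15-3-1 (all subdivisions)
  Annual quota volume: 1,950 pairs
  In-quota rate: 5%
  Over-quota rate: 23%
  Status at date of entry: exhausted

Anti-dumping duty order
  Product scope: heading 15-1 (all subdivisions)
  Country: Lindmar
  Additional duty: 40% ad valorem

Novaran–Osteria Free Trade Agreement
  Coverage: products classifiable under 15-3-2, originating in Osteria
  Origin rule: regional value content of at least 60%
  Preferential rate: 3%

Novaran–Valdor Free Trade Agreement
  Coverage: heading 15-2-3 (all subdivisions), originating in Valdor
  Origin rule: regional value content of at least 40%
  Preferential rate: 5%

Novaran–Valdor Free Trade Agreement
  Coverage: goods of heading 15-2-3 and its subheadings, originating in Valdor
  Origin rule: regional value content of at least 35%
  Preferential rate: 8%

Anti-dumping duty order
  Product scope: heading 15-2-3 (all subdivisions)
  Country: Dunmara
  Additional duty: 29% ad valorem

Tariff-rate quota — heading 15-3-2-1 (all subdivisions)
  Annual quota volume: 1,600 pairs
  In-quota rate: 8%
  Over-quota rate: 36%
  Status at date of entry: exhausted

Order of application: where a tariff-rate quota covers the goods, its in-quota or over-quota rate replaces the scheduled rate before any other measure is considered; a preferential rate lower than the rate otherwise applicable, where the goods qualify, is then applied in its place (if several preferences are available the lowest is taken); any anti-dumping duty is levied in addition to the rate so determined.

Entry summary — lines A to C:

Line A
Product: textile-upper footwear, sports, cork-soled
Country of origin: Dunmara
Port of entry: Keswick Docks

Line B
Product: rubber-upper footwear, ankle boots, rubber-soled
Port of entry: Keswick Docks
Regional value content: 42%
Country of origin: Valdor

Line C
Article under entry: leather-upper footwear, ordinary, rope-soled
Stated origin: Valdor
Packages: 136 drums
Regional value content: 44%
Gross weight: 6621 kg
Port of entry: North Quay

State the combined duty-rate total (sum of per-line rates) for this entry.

72%

Line A: textile-upper → 15-3; cork-soled → 15-3-2; sports → 15-3-2-1. Scheduled 22%. quota on 15-3-2-1 exhausted → over-quota 36%. → 36%.
Line B: rubber-upper → 15-2; rubber-soled → 15-2-3; ankle boots → 15-2-3-1. Scheduled 5%. Valdor agreement on 15-2-3: RVC ≥ 40% → 5% available; Valdor agreement on 15-2-3: RVC ≥ 35% → 8% available; preference 5% not lower than 5% → no reduction. → 5%.
Line C: leather-upper → 15-1; rope-soled → 15-1-2; ordinary → 15-1-2-2. Scheduled 31%. Valdor agreement on 15-2-3: 15-1-2-2 not covered; Valdor agreement on 15-2-3: 15-1-2-2 not covered. → 31%.
Sum: 36% + 5% + 31% = 72%.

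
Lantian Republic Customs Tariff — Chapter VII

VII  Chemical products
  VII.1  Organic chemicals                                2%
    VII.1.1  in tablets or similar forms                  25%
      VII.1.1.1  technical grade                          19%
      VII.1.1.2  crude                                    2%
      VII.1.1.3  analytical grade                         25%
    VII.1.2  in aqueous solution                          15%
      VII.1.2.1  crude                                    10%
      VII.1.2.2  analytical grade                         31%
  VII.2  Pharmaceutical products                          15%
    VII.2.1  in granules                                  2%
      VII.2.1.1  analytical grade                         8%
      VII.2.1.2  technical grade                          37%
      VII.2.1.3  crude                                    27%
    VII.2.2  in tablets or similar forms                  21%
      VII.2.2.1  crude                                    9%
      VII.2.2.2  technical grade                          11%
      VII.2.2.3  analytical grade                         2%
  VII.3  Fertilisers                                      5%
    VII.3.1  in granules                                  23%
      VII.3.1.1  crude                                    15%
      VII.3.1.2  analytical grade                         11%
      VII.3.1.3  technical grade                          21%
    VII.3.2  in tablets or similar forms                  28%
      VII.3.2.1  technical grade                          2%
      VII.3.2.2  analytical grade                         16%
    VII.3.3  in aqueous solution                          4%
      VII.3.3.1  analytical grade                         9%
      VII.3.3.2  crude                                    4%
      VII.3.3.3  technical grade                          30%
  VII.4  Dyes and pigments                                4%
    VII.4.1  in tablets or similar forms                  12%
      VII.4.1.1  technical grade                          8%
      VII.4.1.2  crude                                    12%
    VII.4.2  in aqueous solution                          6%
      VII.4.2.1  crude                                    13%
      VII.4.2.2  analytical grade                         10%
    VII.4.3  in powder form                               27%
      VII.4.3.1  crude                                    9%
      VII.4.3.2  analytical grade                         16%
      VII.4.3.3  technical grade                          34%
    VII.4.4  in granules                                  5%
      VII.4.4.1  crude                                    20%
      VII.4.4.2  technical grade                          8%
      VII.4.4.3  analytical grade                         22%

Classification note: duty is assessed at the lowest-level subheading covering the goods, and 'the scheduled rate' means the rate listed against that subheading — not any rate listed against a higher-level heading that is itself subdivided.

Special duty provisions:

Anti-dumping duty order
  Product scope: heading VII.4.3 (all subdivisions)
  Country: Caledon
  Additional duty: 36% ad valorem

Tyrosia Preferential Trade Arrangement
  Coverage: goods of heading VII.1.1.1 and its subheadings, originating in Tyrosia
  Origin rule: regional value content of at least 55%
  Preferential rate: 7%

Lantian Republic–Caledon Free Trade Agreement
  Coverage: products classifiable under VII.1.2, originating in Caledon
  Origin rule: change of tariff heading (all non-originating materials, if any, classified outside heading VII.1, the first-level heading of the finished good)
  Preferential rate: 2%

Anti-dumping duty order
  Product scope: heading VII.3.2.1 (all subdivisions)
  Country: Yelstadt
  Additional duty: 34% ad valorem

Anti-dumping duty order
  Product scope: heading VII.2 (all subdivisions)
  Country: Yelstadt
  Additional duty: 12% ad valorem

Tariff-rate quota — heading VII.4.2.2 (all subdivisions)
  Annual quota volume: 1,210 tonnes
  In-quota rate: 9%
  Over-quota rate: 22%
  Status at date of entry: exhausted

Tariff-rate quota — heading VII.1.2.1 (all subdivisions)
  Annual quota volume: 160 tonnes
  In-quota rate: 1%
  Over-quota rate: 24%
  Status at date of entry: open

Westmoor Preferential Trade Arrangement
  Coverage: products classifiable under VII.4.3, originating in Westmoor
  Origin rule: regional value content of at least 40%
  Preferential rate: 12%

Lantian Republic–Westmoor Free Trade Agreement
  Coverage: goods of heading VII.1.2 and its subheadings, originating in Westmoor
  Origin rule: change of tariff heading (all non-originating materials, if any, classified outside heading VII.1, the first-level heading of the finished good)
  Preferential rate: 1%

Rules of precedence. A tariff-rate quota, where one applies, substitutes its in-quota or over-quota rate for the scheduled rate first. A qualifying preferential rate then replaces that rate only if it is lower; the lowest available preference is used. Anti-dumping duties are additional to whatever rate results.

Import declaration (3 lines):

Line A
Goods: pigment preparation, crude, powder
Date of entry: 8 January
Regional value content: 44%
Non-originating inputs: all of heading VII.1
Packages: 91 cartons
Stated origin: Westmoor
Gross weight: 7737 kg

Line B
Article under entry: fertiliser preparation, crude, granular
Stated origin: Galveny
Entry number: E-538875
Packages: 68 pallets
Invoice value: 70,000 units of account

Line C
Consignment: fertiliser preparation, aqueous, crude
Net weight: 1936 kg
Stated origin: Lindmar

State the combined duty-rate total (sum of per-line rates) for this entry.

28%

Line A: pigment → VII.4; powder → VII.4.3; crude → VII.4.3.1. Scheduled 9%. Westmoor agreement on VII.4.3: RVC ≥ 40% → 12% available; Westmoor agreement on VII.1.2: VII.4.3.1 not covered; preference 12% not lower than 9% → no reduction. → 9%.
Line B: fertiliser → VII.3; granular → VII.3.1; crude → VII.3.1.1. Scheduled 15%. No special measure applies. → 15%.
Line C: fertiliser → VII.3; aqueous → VII.3.3; crude → VII.3.3.2. Scheduled 4%. No special measure applies. → 4%.
Sum: 9% + 15% + 4% = 28%.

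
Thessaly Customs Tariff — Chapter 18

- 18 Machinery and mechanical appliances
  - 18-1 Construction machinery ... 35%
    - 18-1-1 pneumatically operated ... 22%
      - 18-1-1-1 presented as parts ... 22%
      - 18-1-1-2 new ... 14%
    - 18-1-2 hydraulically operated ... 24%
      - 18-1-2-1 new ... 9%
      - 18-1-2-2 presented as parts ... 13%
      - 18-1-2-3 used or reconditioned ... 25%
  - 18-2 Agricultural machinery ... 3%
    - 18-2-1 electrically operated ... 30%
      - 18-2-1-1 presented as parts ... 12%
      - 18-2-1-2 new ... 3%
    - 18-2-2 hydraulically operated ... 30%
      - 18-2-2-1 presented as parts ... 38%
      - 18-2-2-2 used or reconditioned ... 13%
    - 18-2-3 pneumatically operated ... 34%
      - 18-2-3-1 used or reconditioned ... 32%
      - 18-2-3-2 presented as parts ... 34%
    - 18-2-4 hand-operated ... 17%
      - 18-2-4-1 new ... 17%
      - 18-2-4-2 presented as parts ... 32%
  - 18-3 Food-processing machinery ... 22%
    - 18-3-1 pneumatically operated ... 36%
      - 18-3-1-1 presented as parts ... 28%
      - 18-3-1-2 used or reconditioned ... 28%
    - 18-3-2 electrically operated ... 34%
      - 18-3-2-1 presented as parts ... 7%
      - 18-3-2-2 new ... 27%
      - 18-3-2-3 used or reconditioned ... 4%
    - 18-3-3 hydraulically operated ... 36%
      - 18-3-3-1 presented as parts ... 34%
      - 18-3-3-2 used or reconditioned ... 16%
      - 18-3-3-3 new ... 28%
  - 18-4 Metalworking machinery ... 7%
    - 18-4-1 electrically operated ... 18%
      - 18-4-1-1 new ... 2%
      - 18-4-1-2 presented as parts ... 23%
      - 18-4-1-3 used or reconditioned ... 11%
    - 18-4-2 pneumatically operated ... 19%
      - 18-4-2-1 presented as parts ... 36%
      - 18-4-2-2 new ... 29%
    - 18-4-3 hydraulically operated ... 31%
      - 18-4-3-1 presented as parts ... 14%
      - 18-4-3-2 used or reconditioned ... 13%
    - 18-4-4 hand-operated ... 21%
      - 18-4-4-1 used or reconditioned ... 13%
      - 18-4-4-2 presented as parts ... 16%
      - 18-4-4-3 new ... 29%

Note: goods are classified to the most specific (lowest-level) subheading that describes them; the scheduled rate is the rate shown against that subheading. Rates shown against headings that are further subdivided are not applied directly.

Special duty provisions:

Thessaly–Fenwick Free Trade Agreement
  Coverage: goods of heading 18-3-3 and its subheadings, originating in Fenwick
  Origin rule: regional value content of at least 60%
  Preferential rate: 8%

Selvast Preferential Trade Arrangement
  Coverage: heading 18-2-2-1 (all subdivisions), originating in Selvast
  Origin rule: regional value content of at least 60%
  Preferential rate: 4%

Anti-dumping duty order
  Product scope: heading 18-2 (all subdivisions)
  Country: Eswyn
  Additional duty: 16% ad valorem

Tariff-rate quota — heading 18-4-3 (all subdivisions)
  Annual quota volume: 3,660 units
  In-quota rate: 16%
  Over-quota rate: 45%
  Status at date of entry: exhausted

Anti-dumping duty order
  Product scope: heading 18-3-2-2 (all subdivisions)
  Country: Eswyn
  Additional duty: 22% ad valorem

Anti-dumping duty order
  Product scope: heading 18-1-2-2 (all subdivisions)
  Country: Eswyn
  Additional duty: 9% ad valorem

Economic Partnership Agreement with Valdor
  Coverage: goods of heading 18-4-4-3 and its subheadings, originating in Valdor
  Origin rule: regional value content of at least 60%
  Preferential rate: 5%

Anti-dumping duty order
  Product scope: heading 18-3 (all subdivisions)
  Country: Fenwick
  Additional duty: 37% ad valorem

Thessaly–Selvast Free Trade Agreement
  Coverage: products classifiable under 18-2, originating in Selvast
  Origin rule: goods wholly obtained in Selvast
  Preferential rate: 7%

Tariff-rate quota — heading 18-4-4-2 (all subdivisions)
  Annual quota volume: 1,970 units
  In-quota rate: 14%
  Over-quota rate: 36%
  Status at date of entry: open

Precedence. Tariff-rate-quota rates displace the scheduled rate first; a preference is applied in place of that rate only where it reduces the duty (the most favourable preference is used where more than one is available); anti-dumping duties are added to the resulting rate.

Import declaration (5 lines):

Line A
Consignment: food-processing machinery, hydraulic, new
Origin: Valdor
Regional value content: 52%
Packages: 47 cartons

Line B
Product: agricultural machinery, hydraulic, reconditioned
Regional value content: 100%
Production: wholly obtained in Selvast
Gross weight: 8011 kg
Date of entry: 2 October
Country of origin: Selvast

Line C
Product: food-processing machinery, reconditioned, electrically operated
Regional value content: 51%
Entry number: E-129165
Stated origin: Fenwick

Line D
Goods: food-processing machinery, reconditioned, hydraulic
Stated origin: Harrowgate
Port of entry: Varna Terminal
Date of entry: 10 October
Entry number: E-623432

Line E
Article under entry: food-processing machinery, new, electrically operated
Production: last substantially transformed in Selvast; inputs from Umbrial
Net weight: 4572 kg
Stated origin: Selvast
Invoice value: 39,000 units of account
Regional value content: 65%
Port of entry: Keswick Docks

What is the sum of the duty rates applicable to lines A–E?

119%

Line A: food-processing → 18-3; hydraulic → 18-3-3; new → 18-3-3-3. Scheduled 28%. Valdor agreement on 18-4-4-3: 18-3-3-3 not covered. → 28%.
Line B: agricultural → 18-2; hydraulic → 18-2-2; reconditioned → 18-2-2-2. Scheduled 13%. Selvast agreement on 18-2-2-1: 18-2-2-2 not covered; Selvast agreement on 18-2: wholly obtained → 7% available; preferential 7%. → 7%.
Line C: food-processing → 18-3; electrically operated → 18-3-2; reconditioned → 18-3-2-3. Scheduled 4%. Fenwick agreement on 18-3-3: 18-3-2-3 not covered; anti-dumping (Fenwick, 18-3): +37%; total 4% + 37% = 41%. → 41%.
Line D: food-processing → 18-3; hydraulic → 18-3-3; reconditioned → 18-3-3-2. Scheduled 16%. No special measure applies. → 16%.
Line E: food-processing → 18-3; electrically operated → 18-3-2; new → 18-3-2-2. Scheduled 27%. Selvast agreement on 18-2-2-1: 18-3-2-2 not covered; Selvast agreement on 18-2: 18-3-2-2 not covered. → 27%.
Sum: 28% + 7% + 41% + 16% + 27% = 119%.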